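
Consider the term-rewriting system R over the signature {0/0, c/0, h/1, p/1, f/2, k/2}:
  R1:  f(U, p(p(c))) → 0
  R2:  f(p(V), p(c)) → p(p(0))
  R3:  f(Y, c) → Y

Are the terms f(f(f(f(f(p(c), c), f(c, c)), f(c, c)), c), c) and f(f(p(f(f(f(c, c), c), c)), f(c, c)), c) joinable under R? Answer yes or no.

yes — NF(t₁) = p(c), NF(t₂) = p(c)

Reduce t₁ = f(f(f(f(f(p(c), c), f(c, c)), f(c, c)), c), c):
1. f(f(f(f(f(p(c), c), f(c, c)), f(c, c)), c), c)  →  f(f(f(f(p(c), c), f(c, c)), f(c, c)), c)   [R3 at ε]
2. f(f(f(f(p(c), c), f(c, c)), f(c, c)), c)  →  f(f(f(p(c), c), f(c, c)), f(c, c))   [R3 at ε]
3. f(f(f(p(c), c), f(c, c)), f(c, c))  →  f(f(p(c), f(c, c)), f(c, c))   [R3 at 1.1]
4. f(f(p(c), f(c, c)), f(c, c))  →  f(f(p(c), c), f(c, c))   [R3 at 1.2]
5. f(f(p(c), c), f(c, c))  →  f(p(c), f(c, c))   [R3 at 1]
6. f(p(c), f(c, c))  →  f(p(c), c)   [R3 at 2]
7. f(p(c), c)  →  p(c)   [R3 at ε]

Reduce t₂ = f(f(p(f(f(f(c, c), c), c)), f(c, c)), c):
1. f(f(p(f(f(f(c, c), c), c)), f(c, c)), c)  →  f(p(f(f(f(c, c), c), c)), f(c, c))   [R3 at ε]
2. f(p(f(f(f(c, c), c), c)), f(c, c))  →  f(p(f(f(c, c), c)), f(c, c))   [R3 at 1.1]
3. f(p(f(f(c, c), c)), f(c, c))  →  f(p(f(c, c)), f(c, c))   [R3 at 1.1]
4. f(p(f(c, c)), f(c, c))  →  f(p(c), f(c, c))   [R3 at 1.1]
5. f(p(c), f(c, c))  →  f(p(c), c)   [R3 at 2]
6. f(p(c), c)  →  p(c)   [R3 at ε]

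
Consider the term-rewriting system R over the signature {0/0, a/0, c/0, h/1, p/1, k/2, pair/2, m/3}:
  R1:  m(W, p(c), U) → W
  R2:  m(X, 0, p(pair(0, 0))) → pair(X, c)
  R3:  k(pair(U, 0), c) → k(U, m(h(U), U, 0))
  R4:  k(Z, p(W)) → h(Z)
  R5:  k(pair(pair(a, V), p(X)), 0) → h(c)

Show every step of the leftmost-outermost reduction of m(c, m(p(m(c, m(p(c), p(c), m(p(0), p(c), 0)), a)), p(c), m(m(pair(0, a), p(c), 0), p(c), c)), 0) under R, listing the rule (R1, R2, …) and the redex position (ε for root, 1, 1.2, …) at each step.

c

1. m(c, m(p(m(c, m(p(c), p(c), m(p(0), p(c), 0)), a)), p(c), m(m(pair(0, a), p(c), 0), p(c), c)), 0)  →  m(c, p(m(c, m(p(c), p(c), m(p(0), p(c), 0)), a)), 0)   [R1 at 2]
2. m(c, p(m(c, m(p(c), p(c), m(p(0), p(c), 0)), a)), 0)  →  m(c, p(m(c, p(c), a)), 0)   [R1 at 2.1.2]
3. m(c, p(m(c, p(c), a)), 0)  →  m(c, p(c), 0)   [R1 at 2.1]
4. m(c, p(c), 0)  →  c   [R1 at ε]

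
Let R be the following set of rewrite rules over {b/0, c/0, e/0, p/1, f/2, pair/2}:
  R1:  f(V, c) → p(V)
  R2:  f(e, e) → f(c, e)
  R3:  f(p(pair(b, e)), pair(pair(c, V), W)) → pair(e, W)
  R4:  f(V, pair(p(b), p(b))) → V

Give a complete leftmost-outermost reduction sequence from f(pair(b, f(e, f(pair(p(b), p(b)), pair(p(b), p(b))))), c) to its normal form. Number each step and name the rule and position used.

p(pair(b, e))

1. f(pair(b, f(e, f(pair(p(b), p(b)), pair(p(b), p(b))))), c)  →  p(pair(b, f(e, f(pair(p(b), p(b)), pair(p(b), p(b))))))   [R1 at ε]
2. p(pair(b, f(e, f(pair(p(b), p(b)), pair(p(b), p(b))))))  →  p(pair(b, f(e, pair(p(b), p(b)))))   [R4 at 1.2.2]
3. p(pair(b, f(e, pair(p(b), p(b)))))  →  p(pair(b, e))   [R4 at 1.2]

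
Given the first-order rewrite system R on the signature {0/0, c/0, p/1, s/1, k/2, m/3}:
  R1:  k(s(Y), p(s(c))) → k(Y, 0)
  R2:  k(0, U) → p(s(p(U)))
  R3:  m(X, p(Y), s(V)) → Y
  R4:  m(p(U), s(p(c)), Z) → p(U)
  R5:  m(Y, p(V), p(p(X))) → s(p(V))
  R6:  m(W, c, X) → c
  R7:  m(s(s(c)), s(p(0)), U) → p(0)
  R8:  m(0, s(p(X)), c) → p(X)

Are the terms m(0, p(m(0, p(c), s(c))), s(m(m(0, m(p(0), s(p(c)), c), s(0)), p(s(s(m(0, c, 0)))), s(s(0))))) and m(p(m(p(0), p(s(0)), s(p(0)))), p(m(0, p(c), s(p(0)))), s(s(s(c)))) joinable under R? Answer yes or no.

Reduce t₁ = m(0, p(m(0, p(c), s(c))), s(m(m(0, m(p(0), s(p(c)), c), s(0)), p(s(s(m(0, c, 0)))), s(s(0))))):
1. m(0, p(m(0, p(c), s(c))), s(m(m(0, m(p(0), s(p(c)), c), s(0)), p(s(s(m(0, c, 0)))), s(s(0)))))  →  m(0, p(c), s(c))   [R3 at ε]
2. m(0, p(c), s(c))  →  c   [R3 at ε]

Reduce t₂ = m(p(m(p(0), p(s(0)), s(p(0)))), p(m(0, p(c), s(p(0)))), s(s(s(c)))):
1. m(p(m(p(0), p(s(0)), s(p(0)))), p(m(0, p(c), s(p(0)))), s(s(s(c))))  →  m(0, p(c), s(p(0)))   [R3 at ε]
2. m(0, p(c), s(p(0)))  →  c   [R3 at ε]

yes — NF(t₁) = c, NF(t₂) = c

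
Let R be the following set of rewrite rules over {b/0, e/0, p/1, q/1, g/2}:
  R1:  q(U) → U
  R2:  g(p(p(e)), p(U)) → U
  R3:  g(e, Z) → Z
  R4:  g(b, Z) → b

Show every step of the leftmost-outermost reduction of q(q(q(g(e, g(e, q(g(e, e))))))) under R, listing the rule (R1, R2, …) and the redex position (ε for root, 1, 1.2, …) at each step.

e

1. q(q(q(g(e, g(e, q(g(e, e)))))))  →  q(q(g(e, g(e, q(g(e, e))))))   [R1 at ε]
2. q(q(g(e, g(e, q(g(e, e))))))  →  q(g(e, g(e, q(g(e, e)))))   [R1 at ε]
3. q(g(e, g(e, q(g(e, e)))))  →  g(e, g(e, q(g(e, e))))   [R1 at ε]
4. g(e, g(e, q(g(e, e))))  →  g(e, q(g(e, e)))   [R3 at ε]
5. g(e, q(g(e, e)))  →  q(g(e, e))   [R3 at ε]
6. q(g(e, e))  →  g(e, e)   [R1 at ε]
7. g(e, e)  →  e   [R3 at ε]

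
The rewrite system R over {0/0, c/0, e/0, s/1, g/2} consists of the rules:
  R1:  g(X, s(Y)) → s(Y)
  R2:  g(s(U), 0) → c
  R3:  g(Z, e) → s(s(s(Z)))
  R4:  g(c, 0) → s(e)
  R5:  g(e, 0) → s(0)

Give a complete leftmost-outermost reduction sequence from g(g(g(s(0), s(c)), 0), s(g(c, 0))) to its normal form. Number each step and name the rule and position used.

s(s(e))

1. g(g(g(s(0), s(c)), 0), s(g(c, 0)))  →  s(g(c, 0))   [R1 at ε]
2. s(g(c, 0))  →  s(s(e))   [R4 at 1]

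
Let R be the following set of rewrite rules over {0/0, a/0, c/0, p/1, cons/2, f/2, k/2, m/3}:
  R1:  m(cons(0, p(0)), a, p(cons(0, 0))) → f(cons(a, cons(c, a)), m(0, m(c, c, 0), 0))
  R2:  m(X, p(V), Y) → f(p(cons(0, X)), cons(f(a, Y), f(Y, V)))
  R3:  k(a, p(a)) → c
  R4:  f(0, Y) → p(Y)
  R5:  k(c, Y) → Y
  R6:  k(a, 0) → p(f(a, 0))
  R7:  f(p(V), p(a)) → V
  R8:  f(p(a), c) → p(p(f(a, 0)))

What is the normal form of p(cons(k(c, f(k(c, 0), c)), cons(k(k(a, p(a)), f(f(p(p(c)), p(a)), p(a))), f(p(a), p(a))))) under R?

1. p(cons(k(c, f(k(c, 0), c)), cons(k(k(a, p(a)), f(f(p(p(c)), p(a)), p(a))), f(p(a), p(a)))))  →  p(cons(f(k(c, 0), c), cons(k(k(a, p(a)), f(f(p(p(c)), p(a)), p(a))), f(p(a), p(a)))))   [R5 at 1.1]
2. p(cons(f(k(c, 0), c), cons(k(k(a, p(a)), f(f(p(p(c)), p(a)), p(a))), f(p(a), p(a)))))  →  p(cons(f(0, c), cons(k(k(a, p(a)), f(f(p(p(c)), p(a)), p(a))), f(p(a), p(a)))))   [R5 at 1.1.1]
3. p(cons(f(0, c), cons(k(k(a, p(a)), f(f(p(p(c)), p(a)), p(a))), f(p(a), p(a)))))  →  p(cons(p(c), cons(k(k(a, p(a)), f(f(p(p(c)), p(a)), p(a))), f(p(a), p(a)))))   [R4 at 1.1]
4. p(cons(p(c), cons(k(k(a, p(a)), f(f(p(p(c)), p(a)), p(a))), f(p(a), p(a)))))  →  p(cons(p(c), cons(k(c, f(f(p(p(c)), p(a)), p(a))), f(p(a), p(a)))))   [R3 at 1.2.1.1]
5. p(cons(p(c), cons(k(c, f(f(p(p(c)), p(a)), p(a))), f(p(a), p(a)))))  →  p(cons(p(c), cons(f(f(p(p(c)), p(a)), p(a)), f(p(a), p(a)))))   [R5 at 1.2.1]
6. p(cons(p(c), cons(f(f(p(p(c)), p(a)), p(a)), f(p(a), p(a)))))  →  p(cons(p(c), cons(f(p(c), p(a)), f(p(a), p(a)))))   [R7 at 1.2.1.1]
7. p(cons(p(c), cons(f(p(c), p(a)), f(p(a), p(a)))))  →  p(cons(p(c), cons(c, f(p(a), p(a)))))   [R7 at 1.2.1]
8. p(cons(p(c), cons(c, f(p(a), p(a)))))  →  p(cons(p(c), cons(c, a)))   [R7 at 1.2.2]

p(cons(p(c), cons(c, a)))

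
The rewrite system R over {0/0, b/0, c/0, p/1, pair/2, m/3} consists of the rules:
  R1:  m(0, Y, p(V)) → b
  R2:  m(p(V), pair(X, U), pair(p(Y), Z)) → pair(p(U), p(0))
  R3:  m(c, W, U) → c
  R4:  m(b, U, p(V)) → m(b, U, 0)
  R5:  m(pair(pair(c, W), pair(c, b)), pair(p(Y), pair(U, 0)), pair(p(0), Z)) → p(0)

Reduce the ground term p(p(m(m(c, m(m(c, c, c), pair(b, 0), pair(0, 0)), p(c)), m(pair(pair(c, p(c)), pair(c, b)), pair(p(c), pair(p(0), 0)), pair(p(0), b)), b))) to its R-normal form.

p(p(c))

1. p(p(m(m(c, m(m(c, c, c), pair(b, 0), pair(0, 0)), p(c)), m(pair(pair(c, p(c)), pair(c, b)), pair(p(c), pair(p(0), 0)), pair(p(0), b)), b)))  →  p(p(m(c, m(pair(pair(c, p(c)), pair(c, b)), pair(p(c), pair(p(0), 0)), pair(p(0), b)), b)))   [R3 at 1.1.1]
2. p(p(m(c, m(pair(pair(c, p(c)), pair(c, b)), pair(p(c), pair(p(0), 0)), pair(p(0), b)), b)))  →  p(p(c))   [R3 at 1.1]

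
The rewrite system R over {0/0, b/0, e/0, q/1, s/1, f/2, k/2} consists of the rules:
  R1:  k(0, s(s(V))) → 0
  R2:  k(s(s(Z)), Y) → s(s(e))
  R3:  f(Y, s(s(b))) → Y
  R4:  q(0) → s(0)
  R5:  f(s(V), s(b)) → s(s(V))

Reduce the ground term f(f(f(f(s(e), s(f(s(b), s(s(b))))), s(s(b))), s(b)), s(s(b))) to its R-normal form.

s(s(e))

1. f(f(f(f(s(e), s(f(s(b), s(s(b))))), s(s(b))), s(b)), s(s(b)))  →  f(f(f(s(e), s(f(s(b), s(s(b))))), s(s(b))), s(b))   [R3 at ε]
2. f(f(f(s(e), s(f(s(b), s(s(b))))), s(s(b))), s(b))  →  f(f(s(e), s(f(s(b), s(s(b))))), s(b))   [R3 at 1]
3. f(f(s(e), s(f(s(b), s(s(b))))), s(b))  →  f(f(s(e), s(s(b))), s(b))   [R3 at 1.2.1]
4. f(f(s(e), s(s(b))), s(b))  →  f(s(e), s(b))   [R3 at 1]
5. f(s(e), s(b))  →  s(s(e))   [R5 at ε]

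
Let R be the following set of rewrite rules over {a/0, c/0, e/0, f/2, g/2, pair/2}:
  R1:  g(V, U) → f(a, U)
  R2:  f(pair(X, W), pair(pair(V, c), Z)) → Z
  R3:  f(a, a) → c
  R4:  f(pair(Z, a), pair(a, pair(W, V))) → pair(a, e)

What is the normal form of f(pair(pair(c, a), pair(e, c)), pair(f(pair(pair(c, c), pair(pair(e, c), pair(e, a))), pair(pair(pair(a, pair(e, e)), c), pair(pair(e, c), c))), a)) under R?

1. f(pair(pair(c, a), pair(e, c)), pair(f(pair(pair(c, c), pair(pair(e, c), pair(e, a))), pair(pair(pair(a, pair(e, e)), c), pair(pair(e, c), c))), a))  →  f(pair(pair(c, a), pair(e, c)), pair(pair(pair(e, c), c), a))   [R2 at 2.1]
2. f(pair(pair(c, a), pair(e, c)), pair(pair(pair(e, c), c), a))  →  a   [R2 at ε]

a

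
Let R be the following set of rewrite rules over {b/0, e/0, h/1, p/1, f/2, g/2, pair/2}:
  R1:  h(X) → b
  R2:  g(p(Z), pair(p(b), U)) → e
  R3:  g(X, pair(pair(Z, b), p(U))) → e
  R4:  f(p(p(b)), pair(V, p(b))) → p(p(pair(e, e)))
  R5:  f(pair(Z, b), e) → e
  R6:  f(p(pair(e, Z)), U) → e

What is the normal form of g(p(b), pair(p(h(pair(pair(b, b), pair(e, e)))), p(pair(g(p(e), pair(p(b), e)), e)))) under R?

1. g(p(b), pair(p(h(pair(pair(b, b), pair(e, e)))), p(pair(g(p(e), pair(p(b), e)), e))))  →  g(p(b), pair(p(b), p(pair(g(p(e), pair(p(b), e)), e))))   [R1 at 2.1.1]
2. g(p(b), pair(p(b), p(pair(g(p(e), pair(p(b), e)), e))))  →  e   [R2 at ε]

e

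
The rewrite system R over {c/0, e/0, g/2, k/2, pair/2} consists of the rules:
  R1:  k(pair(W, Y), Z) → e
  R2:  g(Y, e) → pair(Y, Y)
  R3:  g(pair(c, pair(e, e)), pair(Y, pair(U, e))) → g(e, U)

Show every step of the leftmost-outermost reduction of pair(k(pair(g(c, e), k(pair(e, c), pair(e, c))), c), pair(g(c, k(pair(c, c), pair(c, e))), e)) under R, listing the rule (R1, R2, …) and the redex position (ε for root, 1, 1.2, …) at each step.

1. pair(k(pair(g(c, e), k(pair(e, c), pair(e, c))), c), pair(g(c, k(pair(c, c), pair(c, e))), e))  →  pair(e, pair(g(c, k(pair(c, c), pair(c, e))), e))   [R1 at 1]
2. pair(e, pair(g(c, k(pair(c, c), pair(c, e))), e))  →  pair(e, pair(g(c, e), e))   [R1 at 2.1.2]
3. pair(e, pair(g(c, e), e))  →  pair(e, pair(pair(c, c), e))   [R2 at 2.1]

pair(e, pair(pair(c, c), e))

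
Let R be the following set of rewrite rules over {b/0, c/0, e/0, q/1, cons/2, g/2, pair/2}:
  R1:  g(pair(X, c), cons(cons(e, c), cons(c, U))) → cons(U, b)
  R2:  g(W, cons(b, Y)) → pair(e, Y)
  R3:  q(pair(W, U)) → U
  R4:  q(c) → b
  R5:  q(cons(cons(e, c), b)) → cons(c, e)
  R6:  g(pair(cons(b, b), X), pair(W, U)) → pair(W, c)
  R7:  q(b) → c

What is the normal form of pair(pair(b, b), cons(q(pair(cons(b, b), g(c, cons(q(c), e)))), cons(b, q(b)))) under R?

1. pair(pair(b, b), cons(q(pair(cons(b, b), g(c, cons(q(c), e)))), cons(b, q(b))))  →  pair(pair(b, b), cons(g(c, cons(q(c), e)), cons(b, q(b))))   [R3 at 2.1]
2. pair(pair(b, b), cons(g(c, cons(q(c), e)), cons(b, q(b))))  →  pair(pair(b, b), cons(g(c, cons(b, e)), cons(b, q(b))))   [R4 at 2.1.2.1]
3. pair(pair(b, b), cons(g(c, cons(b, e)), cons(b, q(b))))  →  pair(pair(b, b), cons(pair(e, e), cons(b, q(b))))   [R2 at 2.1]
4. pair(pair(b, b), cons(pair(e, e), cons(b, q(b))))  →  pair(pair(b, b), cons(pair(e, e), cons(b, c)))   [R7 at 2.2.2]

pair(pair(b, b), cons(pair(e, e), cons(b, c)))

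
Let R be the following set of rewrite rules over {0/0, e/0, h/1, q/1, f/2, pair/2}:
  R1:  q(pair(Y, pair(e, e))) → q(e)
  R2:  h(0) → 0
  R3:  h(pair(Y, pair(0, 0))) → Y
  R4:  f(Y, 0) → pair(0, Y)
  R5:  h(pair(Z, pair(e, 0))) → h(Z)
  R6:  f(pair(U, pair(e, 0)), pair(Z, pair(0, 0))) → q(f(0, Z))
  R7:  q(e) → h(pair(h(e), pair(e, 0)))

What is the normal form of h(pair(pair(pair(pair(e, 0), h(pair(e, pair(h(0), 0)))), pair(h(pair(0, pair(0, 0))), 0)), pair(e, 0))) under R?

pair(pair(e, 0), e)

1. h(pair(pair(pair(pair(e, 0), h(pair(e, pair(h(0), 0)))), pair(h(pair(0, pair(0, 0))), 0)), pair(e, 0)))  →  h(pair(pair(pair(e, 0), h(pair(e, pair(h(0), 0)))), pair(h(pair(0, pair(0, 0))), 0)))   [R5 at ε]
2. h(pair(pair(pair(e, 0), h(pair(e, pair(h(0), 0)))), pair(h(pair(0, pair(0, 0))), 0)))  →  h(pair(pair(pair(e, 0), h(pair(e, pair(0, 0)))), pair(h(pair(0, pair(0, 0))), 0)))   [R2 at 1.1.2.1.2.1]
3. h(pair(pair(pair(e, 0), h(pair(e, pair(0, 0)))), pair(h(pair(0, pair(0, 0))), 0)))  →  h(pair(pair(pair(e, 0), e), pair(h(pair(0, pair(0, 0))), 0)))   [R3 at 1.1.2]
4. h(pair(pair(pair(e, 0), e), pair(h(pair(0, pair(0, 0))), 0)))  →  h(pair(pair(pair(e, 0), e), pair(0, 0)))   [R3 at 1.2.1]
5. h(pair(pair(pair(e, 0), e), pair(0, 0)))  →  pair(pair(e, 0), e)   [R3 at ε]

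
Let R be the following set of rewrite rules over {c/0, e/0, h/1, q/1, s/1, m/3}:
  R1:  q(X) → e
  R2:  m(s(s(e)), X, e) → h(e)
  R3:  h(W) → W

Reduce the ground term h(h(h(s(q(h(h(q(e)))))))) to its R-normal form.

1. h(h(h(s(q(h(h(q(e))))))))  →  h(h(s(q(h(h(q(e)))))))   [R3 at ε]
2. h(h(s(q(h(h(q(e)))))))  →  h(s(q(h(h(q(e))))))   [R3 at ε]
3. h(s(q(h(h(q(e))))))  →  s(q(h(h(q(e)))))   [R3 at ε]
4. s(q(h(h(q(e)))))  →  s(e)   [R1 at 1]

s(e)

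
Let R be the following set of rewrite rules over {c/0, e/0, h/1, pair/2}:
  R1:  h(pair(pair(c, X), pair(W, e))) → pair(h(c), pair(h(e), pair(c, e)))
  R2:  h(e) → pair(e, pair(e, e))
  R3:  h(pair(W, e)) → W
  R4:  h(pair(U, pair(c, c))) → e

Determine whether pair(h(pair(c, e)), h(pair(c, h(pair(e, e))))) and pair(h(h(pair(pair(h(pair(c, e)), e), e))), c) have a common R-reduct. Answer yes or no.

Reduce t₁ = pair(h(pair(c, e)), h(pair(c, h(pair(e, e))))):
1. pair(h(pair(c, e)), h(pair(c, h(pair(e, e)))))  →  pair(c, h(pair(c, h(pair(e, e)))))   [R3 at 1]
2. pair(c, h(pair(c, h(pair(e, e)))))  →  pair(c, h(pair(c, e)))   [R3 at 2.1.2]
3. pair(c, h(pair(c, e)))  →  pair(c, c)   [R3 at 2]

Reduce t₂ = pair(h(h(pair(pair(h(pair(c, e)), e), e))), c):
1. pair(h(h(pair(pair(h(pair(c, e)), e), e))), c)  →  pair(h(pair(h(pair(c, e)), e)), c)   [R3 at 1.1]
2. pair(h(pair(h(pair(c, e)), e)), c)  →  pair(h(pair(c, e)), c)   [R3 at 1]
3. pair(h(pair(c, e)), c)  →  pair(c, c)   [R3 at 1]

yes — NF(t₁) = pair(c, c), NF(t₂) = pair(c, c)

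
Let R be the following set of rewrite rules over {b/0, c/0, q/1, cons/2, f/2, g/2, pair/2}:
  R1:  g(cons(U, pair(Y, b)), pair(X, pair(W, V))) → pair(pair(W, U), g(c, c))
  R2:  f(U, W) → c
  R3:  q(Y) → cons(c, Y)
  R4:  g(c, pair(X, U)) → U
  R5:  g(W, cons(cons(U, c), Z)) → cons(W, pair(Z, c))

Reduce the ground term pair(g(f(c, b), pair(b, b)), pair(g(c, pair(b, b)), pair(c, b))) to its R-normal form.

1. pair(g(f(c, b), pair(b, b)), pair(g(c, pair(b, b)), pair(c, b)))  →  pair(g(c, pair(b, b)), pair(g(c, pair(b, b)), pair(c, b)))   [R2 at 1.1]
2. pair(g(c, pair(b, b)), pair(g(c, pair(b, b)), pair(c, b)))  →  pair(b, pair(g(c, pair(b, b)), pair(c, b)))   [R4 at 1]
3. pair(b, pair(g(c, pair(b, b)), pair(c, b)))  →  pair(b, pair(b, pair(c, b)))   [R4 at 2.1]

pair(b, pair(b, pair(c, b)))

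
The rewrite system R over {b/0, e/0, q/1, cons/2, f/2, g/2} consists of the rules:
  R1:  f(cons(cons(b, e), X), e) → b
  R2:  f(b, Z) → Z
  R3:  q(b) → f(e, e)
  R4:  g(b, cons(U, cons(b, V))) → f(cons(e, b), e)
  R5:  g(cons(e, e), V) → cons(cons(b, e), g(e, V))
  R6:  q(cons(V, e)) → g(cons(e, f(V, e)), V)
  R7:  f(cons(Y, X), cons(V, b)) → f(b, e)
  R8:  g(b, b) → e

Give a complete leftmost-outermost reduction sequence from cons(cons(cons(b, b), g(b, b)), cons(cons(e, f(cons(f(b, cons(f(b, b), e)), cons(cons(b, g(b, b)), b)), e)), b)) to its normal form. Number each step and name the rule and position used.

1. cons(cons(cons(b, b), g(b, b)), cons(cons(e, f(cons(f(b, cons(f(b, b), e)), cons(cons(b, g(b, b)), b)), e)), b))  →  cons(cons(cons(b, b), e), cons(cons(e, f(cons(f(b, cons(f(b, b), e)), cons(cons(b, g(b, b)), b)), e)), b))   [R8 at 1.2]
2. cons(cons(cons(b, b), e), cons(cons(e, f(cons(f(b, cons(f(b, b), e)), cons(cons(b, g(b, b)), b)), e)), b))  →  cons(cons(cons(b, b), e), cons(cons(e, f(cons(cons(f(b, b), e), cons(cons(b, g(b, b)), b)), e)), b))   [R2 at 2.1.2.1.1]
3. cons(cons(cons(b, b), e), cons(cons(e, f(cons(cons(f(b, b), e), cons(cons(b, g(b, b)), b)), e)), b))  →  cons(cons(cons(b, b), e), cons(cons(e, f(cons(cons(b, e), cons(cons(b, g(b, b)), b)), e)), b))   [R2 at 2.1.2.1.1.1]
4. cons(cons(cons(b, b), e), cons(cons(e, f(cons(cons(b, e), cons(cons(b, g(b, b)), b)), e)), b))  →  cons(cons(cons(b, b), e), cons(cons(e, b), b))   [R1 at 2.1.2]

cons(cons(cons(b, b), e), cons(cons(e, b), b))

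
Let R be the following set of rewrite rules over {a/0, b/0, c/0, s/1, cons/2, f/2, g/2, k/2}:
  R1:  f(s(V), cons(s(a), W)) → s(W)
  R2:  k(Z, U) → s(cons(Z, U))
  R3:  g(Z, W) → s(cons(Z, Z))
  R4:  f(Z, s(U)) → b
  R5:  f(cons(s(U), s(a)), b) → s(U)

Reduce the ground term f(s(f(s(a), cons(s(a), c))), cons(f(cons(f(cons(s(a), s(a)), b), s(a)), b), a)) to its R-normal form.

s(a)

1. f(s(f(s(a), cons(s(a), c))), cons(f(cons(f(cons(s(a), s(a)), b), s(a)), b), a))  →  f(s(s(c)), cons(f(cons(f(cons(s(a), s(a)), b), s(a)), b), a))   [R1 at 1.1]
2. f(s(s(c)), cons(f(cons(f(cons(s(a), s(a)), b), s(a)), b), a))  →  f(s(s(c)), cons(f(cons(s(a), s(a)), b), a))   [R5 at 2.1.1.1]
3. f(s(s(c)), cons(f(cons(s(a), s(a)), b), a))  →  f(s(s(c)), cons(s(a), a))   [R5 at 2.1]
4. f(s(s(c)), cons(s(a), a))  →  s(a)   [R1 at ε]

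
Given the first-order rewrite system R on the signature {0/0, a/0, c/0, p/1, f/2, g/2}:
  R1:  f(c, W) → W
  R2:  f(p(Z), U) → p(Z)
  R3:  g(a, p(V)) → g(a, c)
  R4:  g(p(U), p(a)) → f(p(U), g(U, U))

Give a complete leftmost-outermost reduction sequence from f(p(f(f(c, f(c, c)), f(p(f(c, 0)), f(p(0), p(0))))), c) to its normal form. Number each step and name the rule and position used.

1. f(p(f(f(c, f(c, c)), f(p(f(c, 0)), f(p(0), p(0))))), c)  →  p(f(f(c, f(c, c)), f(p(f(c, 0)), f(p(0), p(0)))))   [R2 at ε]
2. p(f(f(c, f(c, c)), f(p(f(c, 0)), f(p(0), p(0)))))  →  p(f(f(c, c), f(p(f(c, 0)), f(p(0), p(0)))))   [R1 at 1.1]
3. p(f(f(c, c), f(p(f(c, 0)), f(p(0), p(0)))))  →  p(f(c, f(p(f(c, 0)), f(p(0), p(0)))))   [R1 at 1.1]
4. p(f(c, f(p(f(c, 0)), f(p(0), p(0)))))  →  p(f(p(f(c, 0)), f(p(0), p(0))))   [R1 at 1]
5. p(f(p(f(c, 0)), f(p(0), p(0))))  →  p(p(f(c, 0)))   [R2 at 1]
6. p(p(f(c, 0)))  →  p(p(0))   [R1 at 1.1]

p(p(0))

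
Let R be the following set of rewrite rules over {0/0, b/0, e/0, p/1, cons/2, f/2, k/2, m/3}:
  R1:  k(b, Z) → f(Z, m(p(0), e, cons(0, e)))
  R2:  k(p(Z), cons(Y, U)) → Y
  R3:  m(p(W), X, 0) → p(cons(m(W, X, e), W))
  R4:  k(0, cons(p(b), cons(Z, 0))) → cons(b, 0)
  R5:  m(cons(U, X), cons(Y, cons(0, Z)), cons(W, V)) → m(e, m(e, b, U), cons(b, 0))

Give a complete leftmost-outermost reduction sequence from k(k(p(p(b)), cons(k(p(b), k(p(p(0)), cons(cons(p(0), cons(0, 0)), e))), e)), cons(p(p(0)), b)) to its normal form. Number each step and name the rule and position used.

1. k(k(p(p(b)), cons(k(p(b), k(p(p(0)), cons(cons(p(0), cons(0, 0)), e))), e)), cons(p(p(0)), b))  →  k(k(p(b), k(p(p(0)), cons(cons(p(0), cons(0, 0)), e))), cons(p(p(0)), b))   [R2 at 1]
2. k(k(p(b), k(p(p(0)), cons(cons(p(0), cons(0, 0)), e))), cons(p(p(0)), b))  →  k(k(p(b), cons(p(0), cons(0, 0))), cons(p(p(0)), b))   [R2 at 1.2]
3. k(k(p(b), cons(p(0), cons(0, 0))), cons(p(p(0)), b))  →  k(p(0), cons(p(p(0)), b))   [R2 at 1]
4. k(p(0), cons(p(p(0)), b))  →  p(p(0))   [R2 at ε]

p(p(0))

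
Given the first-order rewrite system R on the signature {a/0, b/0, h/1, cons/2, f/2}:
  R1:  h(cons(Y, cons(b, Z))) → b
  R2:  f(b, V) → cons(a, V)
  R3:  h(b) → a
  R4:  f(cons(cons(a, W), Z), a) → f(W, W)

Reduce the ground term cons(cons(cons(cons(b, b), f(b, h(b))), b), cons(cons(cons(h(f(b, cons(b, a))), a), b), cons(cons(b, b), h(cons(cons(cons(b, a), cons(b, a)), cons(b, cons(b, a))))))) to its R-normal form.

cons(cons(cons(cons(b, b), cons(a, a)), b), cons(cons(cons(b, a), b), cons(cons(b, b), b)))

1. cons(cons(cons(cons(b, b), f(b, h(b))), b), cons(cons(cons(h(f(b, cons(b, a))), a), b), cons(cons(b, b), h(cons(cons(cons(b, a), cons(b, a)), cons(b, cons(b, a)))))))  →  cons(cons(cons(cons(b, b), cons(a, h(b))), b), cons(cons(cons(h(f(b, cons(b, a))), a), b), cons(cons(b, b), h(cons(cons(cons(b, a), cons(b, a)), cons(b, cons(b, a)))))))   [R2 at 1.1.2]
2. cons(cons(cons(cons(b, b), cons(a, h(b))), b), cons(cons(cons(h(f(b, cons(b, a))), a), b), cons(cons(b, b), h(cons(cons(cons(b, a), cons(b, a)), cons(b, cons(b, a)))))))  →  cons(cons(cons(cons(b, b), cons(a, a)), b), cons(cons(cons(h(f(b, cons(b, a))), a), b), cons(cons(b, b), h(cons(cons(cons(b, a), cons(b, a)), cons(b, cons(b, a)))))))   [R3 at 1.1.2.2]
3. cons(cons(cons(cons(b, b), cons(a, a)), b), cons(cons(cons(h(f(b, cons(b, a))), a), b), cons(cons(b, b), h(cons(cons(cons(b, a), cons(b, a)), cons(b, cons(b, a)))))))  →  cons(cons(cons(cons(b, b), cons(a, a)), b), cons(cons(cons(h(cons(a, cons(b, a))), a), b), cons(cons(b, b), h(cons(cons(cons(b, a), cons(b, a)), cons(b, cons(b, a)))))))   [R2 at 2.1.1.1.1]
4. cons(cons(cons(cons(b, b), cons(a, a)), b), cons(cons(cons(h(cons(a, cons(b, a))), a), b), cons(cons(b, b), h(cons(cons(cons(b, a), cons(b, a)), cons(b, cons(b, a)))))))  →  cons(cons(cons(cons(b, b), cons(a, a)), b), cons(cons(cons(b, a), b), cons(cons(b, b), h(cons(cons(cons(b, a), cons(b, a)), cons(b, cons(b, a)))))))   [R1 at 2.1.1.1]
5. cons(cons(cons(cons(b, b), cons(a, a)), b), cons(cons(cons(b, a), b), cons(cons(b, b), h(cons(cons(cons(b, a), cons(b, a)), cons(b, cons(b, a)))))))  →  cons(cons(cons(cons(b, b), cons(a, a)), b), cons(cons(cons(b, a), b), cons(cons(b, b), b)))   [R1 at 2.2.2]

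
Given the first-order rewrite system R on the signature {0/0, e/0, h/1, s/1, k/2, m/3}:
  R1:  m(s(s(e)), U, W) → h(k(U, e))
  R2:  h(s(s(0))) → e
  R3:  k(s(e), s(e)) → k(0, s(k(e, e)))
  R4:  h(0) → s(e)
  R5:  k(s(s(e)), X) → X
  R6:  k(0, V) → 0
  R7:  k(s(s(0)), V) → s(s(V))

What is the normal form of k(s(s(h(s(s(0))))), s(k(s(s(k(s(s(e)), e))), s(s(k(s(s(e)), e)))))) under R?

1. k(s(s(h(s(s(0))))), s(k(s(s(k(s(s(e)), e))), s(s(k(s(s(e)), e))))))  →  k(s(s(e)), s(k(s(s(k(s(s(e)), e))), s(s(k(s(s(e)), e))))))   [R2 at 1.1.1]
2. k(s(s(e)), s(k(s(s(k(s(s(e)), e))), s(s(k(s(s(e)), e))))))  →  s(k(s(s(k(s(s(e)), e))), s(s(k(s(s(e)), e)))))   [R5 at ε]
3. s(k(s(s(k(s(s(e)), e))), s(s(k(s(s(e)), e)))))  →  s(k(s(s(e)), s(s(k(s(s(e)), e)))))   [R5 at 1.1.1.1]
4. s(k(s(s(e)), s(s(k(s(s(e)), e)))))  →  s(s(s(k(s(s(e)), e))))   [R5 at 1]
5. s(s(s(k(s(s(e)), e))))  →  s(s(s(e)))   [R5 at 1.1.1]

s(s(s(e)))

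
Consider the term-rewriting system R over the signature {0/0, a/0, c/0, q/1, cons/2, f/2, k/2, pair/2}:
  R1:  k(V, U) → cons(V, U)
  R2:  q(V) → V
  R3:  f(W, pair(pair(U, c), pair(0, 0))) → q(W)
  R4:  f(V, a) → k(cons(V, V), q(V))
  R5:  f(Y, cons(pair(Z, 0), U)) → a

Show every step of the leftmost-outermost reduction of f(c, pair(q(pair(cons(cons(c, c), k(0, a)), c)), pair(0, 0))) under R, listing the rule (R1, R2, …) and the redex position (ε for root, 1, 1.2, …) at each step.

c

1. f(c, pair(q(pair(cons(cons(c, c), k(0, a)), c)), pair(0, 0)))  →  f(c, pair(pair(cons(cons(c, c), k(0, a)), c), pair(0, 0)))   [R2 at 2.1]
2. f(c, pair(pair(cons(cons(c, c), k(0, a)), c), pair(0, 0)))  →  q(c)   [R3 at ε]
3. q(c)  →  c   [R2 at ε]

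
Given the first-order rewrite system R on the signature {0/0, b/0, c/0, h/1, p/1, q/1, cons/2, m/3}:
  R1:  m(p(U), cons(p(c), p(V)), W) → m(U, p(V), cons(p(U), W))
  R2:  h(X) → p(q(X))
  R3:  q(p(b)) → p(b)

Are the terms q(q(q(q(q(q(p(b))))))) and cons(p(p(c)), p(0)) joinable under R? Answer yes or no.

Reduce t₁ = q(q(q(q(q(q(p(b))))))):
1. q(q(q(q(q(q(p(b)))))))  →  q(q(q(q(q(p(b))))))   [R3 at 1.1.1.1.1]
2. q(q(q(q(q(p(b))))))  →  q(q(q(q(p(b)))))   [R3 at 1.1.1.1]
3. q(q(q(q(p(b)))))  →  q(q(q(p(b))))   [R3 at 1.1.1]
4. q(q(q(p(b))))  →  q(q(p(b)))   [R3 at 1.1]
5. q(q(p(b)))  →  q(p(b))   [R3 at 1]
6. q(p(b))  →  p(b)   [R3 at ε]

Reduce t₂ = cons(p(p(c)), p(0)):

no — NF(t₁) = p(b), NF(t₂) = cons(p(p(c)), p(0))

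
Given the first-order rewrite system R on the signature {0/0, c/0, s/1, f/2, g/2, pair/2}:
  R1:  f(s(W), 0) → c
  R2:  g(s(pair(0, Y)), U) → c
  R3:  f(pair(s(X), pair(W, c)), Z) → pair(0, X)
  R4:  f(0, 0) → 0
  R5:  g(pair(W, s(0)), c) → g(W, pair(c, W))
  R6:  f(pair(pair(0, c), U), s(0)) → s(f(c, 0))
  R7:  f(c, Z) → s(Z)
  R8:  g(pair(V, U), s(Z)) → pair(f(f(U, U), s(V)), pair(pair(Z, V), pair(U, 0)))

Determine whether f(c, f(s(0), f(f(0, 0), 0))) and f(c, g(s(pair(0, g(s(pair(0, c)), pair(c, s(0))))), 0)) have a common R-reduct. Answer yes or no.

Reduce t₁ = f(c, f(s(0), f(f(0, 0), 0))):
1. f(c, f(s(0), f(f(0, 0), 0)))  →  s(f(s(0), f(f(0, 0), 0)))   [R7 at ε]
2. s(f(s(0), f(f(0, 0), 0)))  →  s(f(s(0), f(0, 0)))   [R4 at 1.2.1]
3. s(f(s(0), f(0, 0)))  →  s(f(s(0), 0))   [R4 at 1.2]
4. s(f(s(0), 0))  →  s(c)   [R1 at 1]

Reduce t₂ = f(c, g(s(pair(0, g(s(pair(0, c)), pair(c, s(0))))), 0)):
1. f(c, g(s(pair(0, g(s(pair(0, c)), pair(c, s(0))))), 0))  →  s(g(s(pair(0, g(s(pair(0, c)), pair(c, s(0))))), 0))   [R7 at ε]
2. s(g(s(pair(0, g(s(pair(0, c)), pair(c, s(0))))), 0))  →  s(c)   [R2 at 1]

yes — NF(t₁) = s(c), NF(t₂) = s(c)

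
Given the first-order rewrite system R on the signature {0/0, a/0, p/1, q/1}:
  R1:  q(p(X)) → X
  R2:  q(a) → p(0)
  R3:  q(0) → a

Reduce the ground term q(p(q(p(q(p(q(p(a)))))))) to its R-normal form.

1. q(p(q(p(q(p(q(p(a))))))))  →  q(p(q(p(q(p(a))))))   [R1 at ε]
2. q(p(q(p(q(p(a))))))  →  q(p(q(p(a))))   [R1 at ε]
3. q(p(q(p(a))))  →  q(p(a))   [R1 at ε]
4. q(p(a))  →  a   [R1 at ε]

a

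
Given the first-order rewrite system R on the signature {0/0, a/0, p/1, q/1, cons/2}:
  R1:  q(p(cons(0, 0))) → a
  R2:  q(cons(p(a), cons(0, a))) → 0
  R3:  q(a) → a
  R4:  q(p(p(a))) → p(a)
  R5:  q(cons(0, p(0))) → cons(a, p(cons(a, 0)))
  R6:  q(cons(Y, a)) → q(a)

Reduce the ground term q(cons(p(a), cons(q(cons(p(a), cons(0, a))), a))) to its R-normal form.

1. q(cons(p(a), cons(q(cons(p(a), cons(0, a))), a)))  →  q(cons(p(a), cons(0, a)))   [R2 at 1.2.1]
2. q(cons(p(a), cons(0, a)))  →  0   [R2 at ε]

0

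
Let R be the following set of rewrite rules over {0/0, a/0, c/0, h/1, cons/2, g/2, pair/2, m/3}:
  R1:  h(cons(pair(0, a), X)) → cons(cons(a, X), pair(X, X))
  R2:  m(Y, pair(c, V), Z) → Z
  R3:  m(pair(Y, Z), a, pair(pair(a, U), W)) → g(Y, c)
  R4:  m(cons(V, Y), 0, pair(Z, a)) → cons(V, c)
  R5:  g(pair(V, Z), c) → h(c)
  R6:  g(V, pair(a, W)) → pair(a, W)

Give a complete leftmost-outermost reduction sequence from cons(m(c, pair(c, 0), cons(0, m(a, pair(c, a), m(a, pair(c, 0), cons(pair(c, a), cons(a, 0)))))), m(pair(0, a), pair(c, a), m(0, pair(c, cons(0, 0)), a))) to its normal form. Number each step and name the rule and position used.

1. cons(m(c, pair(c, 0), cons(0, m(a, pair(c, a), m(a, pair(c, 0), cons(pair(c, a), cons(a, 0)))))), m(pair(0, a), pair(c, a), m(0, pair(c, cons(0, 0)), a)))  →  cons(cons(0, m(a, pair(c, a), m(a, pair(c, 0), cons(pair(c, a), cons(a, 0))))), m(pair(0, a), pair(c, a), m(0, pair(c, cons(0, 0)), a)))   [R2 at 1]
2. cons(cons(0, m(a, pair(c, a), m(a, pair(c, 0), cons(pair(c, a), cons(a, 0))))), m(pair(0, a), pair(c, a), m(0, pair(c, cons(0, 0)), a)))  →  cons(cons(0, m(a, pair(c, 0), cons(pair(c, a), cons(a, 0)))), m(pair(0, a), pair(c, a), m(0, pair(c, cons(0, 0)), a)))   [R2 at 1.2]
3. cons(cons(0, m(a, pair(c, 0), cons(pair(c, a), cons(a, 0)))), m(pair(0, a), pair(c, a), m(0, pair(c, cons(0, 0)), a)))  →  cons(cons(0, cons(pair(c, a), cons(a, 0))), m(pair(0, a), pair(c, a), m(0, pair(c, cons(0, 0)), a)))   [R2 at 1.2]
4. cons(cons(0, cons(pair(c, a), cons(a, 0))), m(pair(0, a), pair(c, a), m(0, pair(c, cons(0, 0)), a)))  →  cons(cons(0, cons(pair(c, a), cons(a, 0))), m(0, pair(c, cons(0, 0)), a))   [R2 at 2]
5. cons(cons(0, cons(pair(c, a), cons(a, 0))), m(0, pair(c, cons(0, 0)), a))  →  cons(cons(0, cons(pair(c, a), cons(a, 0))), a)   [R2 at 2]

cons(cons(0, cons(pair(c, a), cons(a, 0))), a)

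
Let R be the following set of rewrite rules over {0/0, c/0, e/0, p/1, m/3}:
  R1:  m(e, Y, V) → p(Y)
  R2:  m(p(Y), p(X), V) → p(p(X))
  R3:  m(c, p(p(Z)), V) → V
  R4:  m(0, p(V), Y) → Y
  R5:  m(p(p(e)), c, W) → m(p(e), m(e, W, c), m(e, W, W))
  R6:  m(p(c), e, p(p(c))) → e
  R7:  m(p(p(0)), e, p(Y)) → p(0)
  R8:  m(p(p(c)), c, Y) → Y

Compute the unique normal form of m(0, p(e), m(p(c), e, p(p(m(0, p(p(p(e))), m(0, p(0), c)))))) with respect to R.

e

1. m(0, p(e), m(p(c), e, p(p(m(0, p(p(p(e))), m(0, p(0), c))))))  →  m(p(c), e, p(p(m(0, p(p(p(e))), m(0, p(0), c)))))   [R4 at ε]
2. m(p(c), e, p(p(m(0, p(p(p(e))), m(0, p(0), c)))))  →  m(p(c), e, p(p(m(0, p(0), c))))   [R4 at 3.1.1]
3. m(p(c), e, p(p(m(0, p(0), c))))  →  m(p(c), e, p(p(c)))   [R4 at 3.1.1]
4. m(p(c), e, p(p(c)))  →  e   [R6 at ε]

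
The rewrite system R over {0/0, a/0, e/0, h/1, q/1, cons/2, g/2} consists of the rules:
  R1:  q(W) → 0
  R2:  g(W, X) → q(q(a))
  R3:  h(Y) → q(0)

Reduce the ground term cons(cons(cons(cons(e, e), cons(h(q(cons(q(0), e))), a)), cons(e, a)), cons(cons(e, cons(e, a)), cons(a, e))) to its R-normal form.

cons(cons(cons(cons(e, e), cons(0, a)), cons(e, a)), cons(cons(e, cons(e, a)), cons(a, e)))

1. cons(cons(cons(cons(e, e), cons(h(q(cons(q(0), e))), a)), cons(e, a)), cons(cons(e, cons(e, a)), cons(a, e)))  →  cons(cons(cons(cons(e, e), cons(q(0), a)), cons(e, a)), cons(cons(e, cons(e, a)), cons(a, e)))   [R3 at 1.1.2.1]
2. cons(cons(cons(cons(e, e), cons(q(0), a)), cons(e, a)), cons(cons(e, cons(e, a)), cons(a, e)))  →  cons(cons(cons(cons(e, e), cons(0, a)), cons(e, a)), cons(cons(e, cons(e, a)), cons(a, e)))   [R1 at 1.1.2.1]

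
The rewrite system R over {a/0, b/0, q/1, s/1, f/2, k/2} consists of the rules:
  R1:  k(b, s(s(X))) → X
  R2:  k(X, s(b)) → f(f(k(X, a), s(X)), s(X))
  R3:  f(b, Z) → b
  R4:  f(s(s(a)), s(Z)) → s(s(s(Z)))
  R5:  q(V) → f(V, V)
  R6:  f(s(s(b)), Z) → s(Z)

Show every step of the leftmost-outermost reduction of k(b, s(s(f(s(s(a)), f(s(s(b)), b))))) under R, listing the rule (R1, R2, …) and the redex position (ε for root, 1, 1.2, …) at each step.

1. k(b, s(s(f(s(s(a)), f(s(s(b)), b)))))  →  f(s(s(a)), f(s(s(b)), b))   [R1 at ε]
2. f(s(s(a)), f(s(s(b)), b))  →  f(s(s(a)), s(b))   [R6 at 2]
3. f(s(s(a)), s(b))  →  s(s(s(b)))   [R4 at ε]

s(s(s(b)))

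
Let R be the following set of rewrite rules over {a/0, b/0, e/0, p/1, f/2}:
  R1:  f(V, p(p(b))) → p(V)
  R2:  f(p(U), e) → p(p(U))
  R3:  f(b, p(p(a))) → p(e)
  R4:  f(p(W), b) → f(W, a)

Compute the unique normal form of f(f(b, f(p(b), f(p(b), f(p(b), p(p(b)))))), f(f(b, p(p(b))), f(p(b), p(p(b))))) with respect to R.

p(p(b))

1. f(f(b, f(p(b), f(p(b), f(p(b), p(p(b)))))), f(f(b, p(p(b))), f(p(b), p(p(b)))))  →  f(f(b, f(p(b), f(p(b), p(p(b))))), f(f(b, p(p(b))), f(p(b), p(p(b)))))   [R1 at 1.2.2.2]
2. f(f(b, f(p(b), f(p(b), p(p(b))))), f(f(b, p(p(b))), f(p(b), p(p(b)))))  →  f(f(b, f(p(b), p(p(b)))), f(f(b, p(p(b))), f(p(b), p(p(b)))))   [R1 at 1.2.2]
3. f(f(b, f(p(b), p(p(b)))), f(f(b, p(p(b))), f(p(b), p(p(b)))))  →  f(f(b, p(p(b))), f(f(b, p(p(b))), f(p(b), p(p(b)))))   [R1 at 1.2]
4. f(f(b, p(p(b))), f(f(b, p(p(b))), f(p(b), p(p(b)))))  →  f(p(b), f(f(b, p(p(b))), f(p(b), p(p(b)))))   [R1 at 1]
5. f(p(b), f(f(b, p(p(b))), f(p(b), p(p(b)))))  →  f(p(b), f(p(b), f(p(b), p(p(b)))))   [R1 at 2.1]
6. f(p(b), f(p(b), f(p(b), p(p(b)))))  →  f(p(b), f(p(b), p(p(b))))   [R1 at 2.2]
7. f(p(b), f(p(b), p(p(b))))  →  f(p(b), p(p(b)))   [R1 at 2]
8. f(p(b), p(p(b)))  →  p(p(b))   [R1 at ε]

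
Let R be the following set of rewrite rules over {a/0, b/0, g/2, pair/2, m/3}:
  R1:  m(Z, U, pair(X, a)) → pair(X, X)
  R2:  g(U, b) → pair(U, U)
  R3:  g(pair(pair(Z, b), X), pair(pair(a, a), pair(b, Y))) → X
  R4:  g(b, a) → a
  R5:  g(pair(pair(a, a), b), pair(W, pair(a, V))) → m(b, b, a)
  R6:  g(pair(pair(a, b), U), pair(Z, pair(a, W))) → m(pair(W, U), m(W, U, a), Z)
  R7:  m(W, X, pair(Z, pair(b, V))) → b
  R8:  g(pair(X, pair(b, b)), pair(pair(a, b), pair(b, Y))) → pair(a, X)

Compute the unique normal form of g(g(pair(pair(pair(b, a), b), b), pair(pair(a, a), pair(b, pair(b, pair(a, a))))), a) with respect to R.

a

1. g(g(pair(pair(pair(b, a), b), b), pair(pair(a, a), pair(b, pair(b, pair(a, a))))), a)  →  g(b, a)   [R3 at 1]
2. g(b, a)  →  a   [R4 at ε]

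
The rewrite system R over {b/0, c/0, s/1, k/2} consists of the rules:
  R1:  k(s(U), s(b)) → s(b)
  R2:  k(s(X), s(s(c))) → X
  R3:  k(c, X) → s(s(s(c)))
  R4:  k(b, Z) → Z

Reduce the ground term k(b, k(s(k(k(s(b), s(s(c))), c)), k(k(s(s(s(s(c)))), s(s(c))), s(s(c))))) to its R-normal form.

c

1. k(b, k(s(k(k(s(b), s(s(c))), c)), k(k(s(s(s(s(c)))), s(s(c))), s(s(c)))))  →  k(s(k(k(s(b), s(s(c))), c)), k(k(s(s(s(s(c)))), s(s(c))), s(s(c))))   [R4 at ε]
2. k(s(k(k(s(b), s(s(c))), c)), k(k(s(s(s(s(c)))), s(s(c))), s(s(c))))  →  k(s(k(b, c)), k(k(s(s(s(s(c)))), s(s(c))), s(s(c))))   [R2 at 1.1.1]
3. k(s(k(b, c)), k(k(s(s(s(s(c)))), s(s(c))), s(s(c))))  →  k(s(c), k(k(s(s(s(s(c)))), s(s(c))), s(s(c))))   [R4 at 1.1]
4. k(s(c), k(k(s(s(s(s(c)))), s(s(c))), s(s(c))))  →  k(s(c), k(s(s(s(c))), s(s(c))))   [R2 at 2.1]
5. k(s(c), k(s(s(s(c))), s(s(c))))  →  k(s(c), s(s(c)))   [R2 at 2]
6. k(s(c), s(s(c)))  →  c   [R2 at ε]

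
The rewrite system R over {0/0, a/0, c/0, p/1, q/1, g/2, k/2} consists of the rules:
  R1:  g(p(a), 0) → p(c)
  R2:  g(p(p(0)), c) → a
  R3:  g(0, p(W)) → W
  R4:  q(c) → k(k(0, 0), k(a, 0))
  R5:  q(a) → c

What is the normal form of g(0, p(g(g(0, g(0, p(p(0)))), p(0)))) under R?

0

1. g(0, p(g(g(0, g(0, p(p(0)))), p(0))))  →  g(g(0, g(0, p(p(0)))), p(0))   [R3 at ε]
2. g(g(0, g(0, p(p(0)))), p(0))  →  g(g(0, p(0)), p(0))   [R3 at 1.2]
3. g(g(0, p(0)), p(0))  →  g(0, p(0))   [R3 at 1]
4. g(0, p(0))  →  0   [R3 at ε]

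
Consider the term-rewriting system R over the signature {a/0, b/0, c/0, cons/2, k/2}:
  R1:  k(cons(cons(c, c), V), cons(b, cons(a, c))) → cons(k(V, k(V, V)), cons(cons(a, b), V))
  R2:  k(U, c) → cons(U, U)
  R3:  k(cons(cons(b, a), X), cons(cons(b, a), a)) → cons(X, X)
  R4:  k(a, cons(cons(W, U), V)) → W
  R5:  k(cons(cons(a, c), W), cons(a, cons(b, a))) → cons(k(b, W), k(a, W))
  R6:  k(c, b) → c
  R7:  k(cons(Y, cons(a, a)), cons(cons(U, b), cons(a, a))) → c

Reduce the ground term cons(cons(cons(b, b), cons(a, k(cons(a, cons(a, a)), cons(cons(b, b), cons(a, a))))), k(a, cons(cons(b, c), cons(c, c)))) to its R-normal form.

1. cons(cons(cons(b, b), cons(a, k(cons(a, cons(a, a)), cons(cons(b, b), cons(a, a))))), k(a, cons(cons(b, c), cons(c, c))))  →  cons(cons(cons(b, b), cons(a, c)), k(a, cons(cons(b, c), cons(c, c))))   [R7 at 1.2.2]
2. cons(cons(cons(b, b), cons(a, c)), k(a, cons(cons(b, c), cons(c, c))))  →  cons(cons(cons(b, b), cons(a, c)), b)   [R4 at 2]

cons(cons(cons(b, b), cons(a, c)), b)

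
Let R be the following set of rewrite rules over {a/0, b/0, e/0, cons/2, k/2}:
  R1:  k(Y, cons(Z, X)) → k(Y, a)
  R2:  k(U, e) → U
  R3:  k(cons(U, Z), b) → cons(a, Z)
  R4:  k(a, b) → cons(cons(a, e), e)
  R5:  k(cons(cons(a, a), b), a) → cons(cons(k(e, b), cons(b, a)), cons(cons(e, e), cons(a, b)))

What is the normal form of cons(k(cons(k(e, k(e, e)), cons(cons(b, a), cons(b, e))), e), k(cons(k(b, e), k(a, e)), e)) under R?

cons(cons(e, cons(cons(b, a), cons(b, e))), cons(b, a))

1. cons(k(cons(k(e, k(e, e)), cons(cons(b, a), cons(b, e))), e), k(cons(k(b, e), k(a, e)), e))  →  cons(cons(k(e, k(e, e)), cons(cons(b, a), cons(b, e))), k(cons(k(b, e), k(a, e)), e))   [R2 at 1]
2. cons(cons(k(e, k(e, e)), cons(cons(b, a), cons(b, e))), k(cons(k(b, e), k(a, e)), e))  →  cons(cons(k(e, e), cons(cons(b, a), cons(b, e))), k(cons(k(b, e), k(a, e)), e))   [R2 at 1.1.2]
3. cons(cons(k(e, e), cons(cons(b, a), cons(b, e))), k(cons(k(b, e), k(a, e)), e))  →  cons(cons(e, cons(cons(b, a), cons(b, e))), k(cons(k(b, e), k(a, e)), e))   [R2 at 1.1]
4. cons(cons(e, cons(cons(b, a), cons(b, e))), k(cons(k(b, e), k(a, e)), e))  →  cons(cons(e, cons(cons(b, a), cons(b, e))), cons(k(b, e), k(a, e)))   [R2 at 2]
5. cons(cons(e, cons(cons(b, a), cons(b, e))), cons(k(b, e), k(a, e)))  →  cons(cons(e, cons(cons(b, a), cons(b, e))), cons(b, k(a, e)))   [R2 at 2.1]
6. cons(cons(e, cons(cons(b, a), cons(b, e))), cons(b, k(a, e)))  →  cons(cons(e, cons(cons(b, a), cons(b, e))), cons(b, a))   [R2 at 2.2]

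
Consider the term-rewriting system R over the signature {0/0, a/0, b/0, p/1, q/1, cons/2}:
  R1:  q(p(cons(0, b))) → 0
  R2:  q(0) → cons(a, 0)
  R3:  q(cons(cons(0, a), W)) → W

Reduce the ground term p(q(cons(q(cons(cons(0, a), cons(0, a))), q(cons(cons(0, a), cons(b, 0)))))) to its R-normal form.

1. p(q(cons(q(cons(cons(0, a), cons(0, a))), q(cons(cons(0, a), cons(b, 0))))))  →  p(q(cons(cons(0, a), q(cons(cons(0, a), cons(b, 0))))))   [R3 at 1.1.1]
2. p(q(cons(cons(0, a), q(cons(cons(0, a), cons(b, 0))))))  →  p(q(cons(cons(0, a), cons(b, 0))))   [R3 at 1]
3. p(q(cons(cons(0, a), cons(b, 0))))  →  p(cons(b, 0))   [R3 at 1]

p(cons(b, 0))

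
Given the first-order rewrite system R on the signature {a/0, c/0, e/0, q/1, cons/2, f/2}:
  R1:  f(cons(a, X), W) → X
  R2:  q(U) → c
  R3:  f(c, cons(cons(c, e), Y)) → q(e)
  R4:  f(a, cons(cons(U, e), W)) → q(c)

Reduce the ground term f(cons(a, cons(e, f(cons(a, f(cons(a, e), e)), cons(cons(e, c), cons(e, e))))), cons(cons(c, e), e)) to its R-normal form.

1. f(cons(a, cons(e, f(cons(a, f(cons(a, e), e)), cons(cons(e, c), cons(e, e))))), cons(cons(c, e), e))  →  cons(e, f(cons(a, f(cons(a, e), e)), cons(cons(e, c), cons(e, e))))   [R1 at ε]
2. cons(e, f(cons(a, f(cons(a, e), e)), cons(cons(e, c), cons(e, e))))  →  cons(e, f(cons(a, e), e))   [R1 at 2]
3. cons(e, f(cons(a, e), e))  →  cons(e, e)   [R1 at 2]

cons(e, e)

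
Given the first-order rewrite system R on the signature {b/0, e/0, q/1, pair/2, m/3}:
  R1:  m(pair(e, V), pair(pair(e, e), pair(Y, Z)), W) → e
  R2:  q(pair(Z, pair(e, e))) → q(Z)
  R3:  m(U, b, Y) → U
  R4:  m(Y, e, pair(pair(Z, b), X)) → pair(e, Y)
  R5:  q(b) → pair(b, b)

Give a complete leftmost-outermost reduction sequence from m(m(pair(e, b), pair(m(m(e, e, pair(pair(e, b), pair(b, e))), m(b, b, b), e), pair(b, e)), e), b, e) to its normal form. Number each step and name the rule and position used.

1. m(m(pair(e, b), pair(m(m(e, e, pair(pair(e, b), pair(b, e))), m(b, b, b), e), pair(b, e)), e), b, e)  →  m(pair(e, b), pair(m(m(e, e, pair(pair(e, b), pair(b, e))), m(b, b, b), e), pair(b, e)), e)   [R3 at ε]
2. m(pair(e, b), pair(m(m(e, e, pair(pair(e, b), pair(b, e))), m(b, b, b), e), pair(b, e)), e)  →  m(pair(e, b), pair(m(pair(e, e), m(b, b, b), e), pair(b, e)), e)   [R4 at 2.1.1]
3. m(pair(e, b), pair(m(pair(e, e), m(b, b, b), e), pair(b, e)), e)  →  m(pair(e, b), pair(m(pair(e, e), b, e), pair(b, e)), e)   [R3 at 2.1.2]
4. m(pair(e, b), pair(m(pair(e, e), b, e), pair(b, e)), e)  →  m(pair(e, b), pair(pair(e, e), pair(b, e)), e)   [R3 at 2.1]
5. m(pair(e, b), pair(pair(e, e), pair(b, e)), e)  →  e   [R1 at ε]

e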